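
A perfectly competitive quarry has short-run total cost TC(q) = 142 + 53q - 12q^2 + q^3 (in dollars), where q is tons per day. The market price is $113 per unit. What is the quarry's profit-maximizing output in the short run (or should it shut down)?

Produce at q = 10

Strip out fixed cost: VC = 53q - 12q^2 + q^3. Then AVC = 53 - 12q + q^2 and MC = 53 - 24q + 3q^2.
The AVC parabola has its vertex at q = 12/2 = 6, where AVC = 53 - 12·6 + 6^2 = $17.
Since P = $113 ≥ min AVC = $17, price covers variable cost and the firm should produce.
Solving P = MC: -60 - 24q + 3q^2 = 0 ⇒ q = -2 or 10. On the upward-sloping branch, q* = 10.
Check: AVC at q = 10 is $33 ≤ P, so revenue covers variable cost.
Profit = P·q − TC = 113·10 − 472 = $658.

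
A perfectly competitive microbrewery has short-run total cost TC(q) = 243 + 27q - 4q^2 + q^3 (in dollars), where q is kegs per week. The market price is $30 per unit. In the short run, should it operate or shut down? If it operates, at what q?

Produce at q = 3

Strip out fixed cost: VC = 27q - 4q^2 + q^3. Then AVC = 27 - 4q + q^2 and MC = 27 - 8q + 3q^2.
AVC is minimized where dAVC/dq = -4 + 2q = 0, at q = 2; min AVC = 27 - 4·2 + 2^2 = $23.
Since P = $30 ≥ min AVC = $23, price covers variable cost and the firm should produce.
P = MC gives -3 - 8q + 3q^2 = 0, with roots -1/3 and 3. Take the larger (rising MC): q* = 3.
Check: AVC at q = 3 is $24 ≤ P, so revenue covers variable cost.
Profit = P·q − TC = 30·3 − 315 = -$225, a loss, but smaller than the $243 fixed cost the firm would lose by shutting down.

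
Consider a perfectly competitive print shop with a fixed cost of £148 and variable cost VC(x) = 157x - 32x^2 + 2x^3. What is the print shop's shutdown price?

The firm shuts down when price falls below the minimum of average variable cost. AVC = VC/x = 157 - 32x + 2x^2.
At the minimum of AVC, MC = AVC. MC = 157 - 64x + 6x^2; setting MC = AVC gives 4x^2 - 32x = 0, so x = 8. min AVC = 29.
So the shutdown price is £29.

£29 per unit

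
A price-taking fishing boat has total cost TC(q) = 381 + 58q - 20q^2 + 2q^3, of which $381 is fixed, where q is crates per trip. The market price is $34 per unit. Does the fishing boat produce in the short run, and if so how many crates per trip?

Strip out fixed cost: VC = 58q - 20q^2 + 2q^3. Then AVC = 58 - 20q + 2q^2 and MC = 58 - 40q + 6q^2.
AVC is minimized where dAVC/dq = -20 + 4q = 0, at q = 5; min AVC = 58 - 20·5 + 2·5^2 = $8.
P = $34 exceeds min AVC = $8, so the firm stays open.
Solving P = MC: 24 - 40q + 6q^2 = 0 ⇒ q = 2/3 or 6. On the upward-sloping branch, q* = 6.
Check: AVC at q = 6 is $10 ≤ P, so revenue covers variable cost.
Profit = P·q − TC = 34·6 − 441 = -$237, a loss, but smaller than the $381 fixed cost the firm would lose by shutting down.

Produce at q = 6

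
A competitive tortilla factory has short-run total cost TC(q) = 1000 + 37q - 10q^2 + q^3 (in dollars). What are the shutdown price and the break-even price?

Shutdown price = min AVC. AVC = 37 - 10q + q^2, with vertex at q = 5 and minimum $12.
ATC = 1000/q + 37 - 10q + q^2. Setting dATC/dq = −1000/q^2 − 10 + 2q = 0 gives q = 10 (since 2·10^3 − 10·10^2 = 1000).
min ATC = 1000/10 + 37 − 10·10 + 10^2 = $137. That is the break-even price.
Between these two prices the firm operates at a loss; above $137 it earns a profit.

Shutdown price = $12; break-even price = $137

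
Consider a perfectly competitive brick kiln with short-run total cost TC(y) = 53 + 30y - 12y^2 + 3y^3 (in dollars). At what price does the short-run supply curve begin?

$18 per unit

The firm shuts down when price falls below the minimum of average variable cost. AVC = VC/y = 30 - 12y + 3y^2.
At the minimum of AVC, MC = AVC. MC = 30 - 24y + 9y^2; setting MC = AVC gives 6y^2 - 12y = 0, so y = 2. min AVC = 18.
The firm shuts down for any P below $18.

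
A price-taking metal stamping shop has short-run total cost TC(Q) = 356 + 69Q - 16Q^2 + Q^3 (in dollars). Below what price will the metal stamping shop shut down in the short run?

$5 per unit

The firm shuts down when price falls below the minimum of average variable cost. AVC = VC/Q = 69 - 16Q + Q^2.
At the minimum of AVC, MC = AVC. MC = 69 - 32Q + 3Q^2; setting MC = AVC gives 2Q^2 - 16Q = 0, so Q = 8. min AVC = 5.
For P < $5 the firm produces nothing.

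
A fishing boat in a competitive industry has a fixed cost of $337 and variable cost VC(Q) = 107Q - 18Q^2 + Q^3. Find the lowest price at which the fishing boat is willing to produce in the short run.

The firm shuts down when price falls below the minimum of average variable cost. AVC = VC/Q = 107 - 18Q + Q^2.
dAVC/dQ = -18 + 2Q = 0 gives Q = 9. min AVC = 107 - 18·9 + 9^2 = 26.
So the shutdown price is $26.

$26 per unit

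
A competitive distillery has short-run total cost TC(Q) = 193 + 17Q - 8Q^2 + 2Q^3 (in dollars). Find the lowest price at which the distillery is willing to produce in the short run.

The firm shuts down when price falls below the minimum of average variable cost. AVC = VC/Q = 17 - 8Q + 2Q^2.
dAVC/dQ = -8 + 4Q = 0 gives Q = 2. min AVC = 17 - 8·2 + 2·2^2 = 9.
The firm shuts down for any P below $9.

$9 per unit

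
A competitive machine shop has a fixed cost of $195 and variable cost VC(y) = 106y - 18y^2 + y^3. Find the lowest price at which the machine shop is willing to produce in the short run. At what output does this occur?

$25 per unit, at y = 9

The shutdown price is the minimum of AVC. VC = 106y - 18y^2 + y^3, so AVC = 106 - 18y + y^2.
At the minimum of AVC, MC = AVC. MC = 106 - 36y + 3y^2; setting MC = AVC gives 2y^2 - 18y = 0, so y = 9. min AVC = 25.
So the shutdown price is $25.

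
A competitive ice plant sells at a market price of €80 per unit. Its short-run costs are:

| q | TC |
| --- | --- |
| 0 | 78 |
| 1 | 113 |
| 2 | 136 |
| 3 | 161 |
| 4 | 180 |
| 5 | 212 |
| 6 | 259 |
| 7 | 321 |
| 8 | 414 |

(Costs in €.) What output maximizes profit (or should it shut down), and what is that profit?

q = 7; profit = €239

Tabulate TR − TC: q=0: -78; q=1: -33; q=2: 24; q=3: 79; q=4: 140; q=5: 188; q=6: 221; q=7: 239; q=8: 226.
Profit is maximized at q = 7. AVC there is 243/7 = €34.71 ≤ P, so producing beats shutting down (which would give -€78).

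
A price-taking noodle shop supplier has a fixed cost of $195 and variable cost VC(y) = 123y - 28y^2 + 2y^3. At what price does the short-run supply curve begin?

The shutdown price is the minimum of AVC. VC = 123y - 28y^2 + 2y^3, so AVC = 123 - 28y + 2y^2.
At the minimum of AVC, MC = AVC. MC = 123 - 56y + 6y^2; setting MC = AVC gives 4y^2 - 28y = 0, so y = 7. min AVC = 25.
So the shutdown price is $25.

$25 per unit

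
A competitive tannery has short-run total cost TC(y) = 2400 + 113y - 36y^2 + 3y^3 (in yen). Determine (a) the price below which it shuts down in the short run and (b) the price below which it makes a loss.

Shutdown price = min AVC. AVC = 113 - 36y + 3y^2, with vertex at y = 6 and minimum ¥5.
ATC = 2400/y + 113 - 36y + 3y^2. Setting dATC/dy = −2400/y^2 − 36 + 6y = 0 gives y = 10 (since 6·10^3 − 36·10^2 = 2400).
min ATC = 2400/10 + 113 − 36·10 + 3·10^2 = ¥293. That is the break-even price.
For ¥5 ≤ P < ¥293 the firm produces at a loss; below ¥5 it shuts down.

Shutdown price = ¥5; break-even price = ¥293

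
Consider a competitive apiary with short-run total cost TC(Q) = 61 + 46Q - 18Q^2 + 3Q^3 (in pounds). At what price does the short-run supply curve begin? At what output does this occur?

The firm shuts down when price falls below the minimum of average variable cost. AVC = VC/Q = 46 - 18Q + 3Q^2.
At the minimum of AVC, MC = AVC. MC = 46 - 36Q + 9Q^2; setting MC = AVC gives 6Q^2 - 18Q = 0, so Q = 3. min AVC = 19.
The firm shuts down for any P below £19.

£19 per unit, at Q = 3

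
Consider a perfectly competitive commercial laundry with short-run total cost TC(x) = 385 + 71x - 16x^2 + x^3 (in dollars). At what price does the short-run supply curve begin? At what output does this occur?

The firm shuts down when price falls below the minimum of average variable cost. AVC = VC/x = 71 - 16x + x^2.
At the minimum of AVC, MC = AVC. MC = 71 - 32x + 3x^2; setting MC = AVC gives 2x^2 - 16x = 0, so x = 8. min AVC = 7.
So the shutdown price is $7.

$7 per unit, at x = 8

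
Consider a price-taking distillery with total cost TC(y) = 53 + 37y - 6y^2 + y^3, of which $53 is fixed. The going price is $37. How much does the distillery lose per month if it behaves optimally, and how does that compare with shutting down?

Profit = -$21 at y = 4

AVC = 37 - 6y + y^2; min AVC = $28 at y = 3. Since P = $37 ≥ min AVC, the firm produces.
MC = 37 - 12y + 3y^2. Setting P = MC and taking the root on the rising branch gives y* = 4.
TR = 37·4 = 148. TC = 53 + 116 = 169. Profit = 148 − 169 = -$21.
By producing, the firm covers all variable cost plus $32 of fixed cost; shutting down would lose the full $53.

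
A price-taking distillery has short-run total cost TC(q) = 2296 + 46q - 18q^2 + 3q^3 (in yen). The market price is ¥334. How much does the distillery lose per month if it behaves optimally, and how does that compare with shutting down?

Profit = -¥376 at q = 8

AVC = 46 - 18q + 3q^2 has its minimum ¥19 at q = 3; price ¥334 clears that bar, so the firm operates.
With MC = 46 - 36q + 9q^2, P = MC on the upward-sloping part at q* = 8.
TR = 334·8 = 2672. TC = 2296 + 752 = 3048. Profit = 2672 − 3048 = -¥376.
Shutting down would mean losing the fixed cost of ¥2296, so operating at a loss of ¥376 is better by ¥1920.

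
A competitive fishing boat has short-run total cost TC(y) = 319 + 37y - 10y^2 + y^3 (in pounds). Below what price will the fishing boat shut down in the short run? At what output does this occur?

£12 per unit, at y = 5

The firm shuts down when price falls below the minimum of average variable cost. AVC = VC/y = 37 - 10y + y^2.
dAVC/dy = -10 + 2y = 0 gives y = 5. min AVC = 37 - 10·5 + 5^2 = 12.
For P < £12 the firm produces nothing.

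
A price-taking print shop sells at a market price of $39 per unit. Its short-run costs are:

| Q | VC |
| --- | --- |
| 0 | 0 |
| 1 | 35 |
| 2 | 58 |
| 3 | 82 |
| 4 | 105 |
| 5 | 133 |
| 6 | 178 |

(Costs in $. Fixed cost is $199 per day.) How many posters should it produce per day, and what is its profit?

Tabulate TR − TC: Q=0: -199; Q=1: -195; Q=2: -179; Q=3: -164; Q=4: -148; Q=5: -137; Q=6: -143.
Profit is maximized at Q = 5. AVC there is 133/5 = $26.60 ≤ P, so producing beats shutting down (which would give -$199).

Q = 5; profit = -$137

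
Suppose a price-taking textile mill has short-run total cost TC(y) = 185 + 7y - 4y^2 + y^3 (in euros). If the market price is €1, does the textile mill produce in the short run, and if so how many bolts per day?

Strip out fixed cost: VC = 7y - 4y^2 + y^3. Then AVC = 7 - 4y + y^2 and MC = 7 - 8y + 3y^2.
AVC is minimized where dAVC/dy = -4 + 2y = 0, at y = 2; min AVC = 7 - 4·2 + 2^2 = €3.
Since P = €1 < min AVC = €3, price fails to cover variable cost at any output.
Best response: produce nothing and absorb the €185 fixed cost.

Shut down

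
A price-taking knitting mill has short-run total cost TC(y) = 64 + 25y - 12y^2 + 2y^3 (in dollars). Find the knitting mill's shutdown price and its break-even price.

Shutdown price = $7; break-even price = $25

AVC = 25 - 12y + 2y^2; minimized at y = 3, giving min AVC = $7. That is the shutdown price.
ATC = 64/y + 25 - 12y + 2y^2. Setting dATC/dy = −64/y^2 − 12 + 4y = 0 gives y = 4 (since 4·4^3 − 12·4^2 = 64).
min ATC = 64/4 + 25 − 12·4 + 2·4^2 = $25. That is the break-even price.
Between these two prices the firm operates at a loss; above $25 it earns a profit.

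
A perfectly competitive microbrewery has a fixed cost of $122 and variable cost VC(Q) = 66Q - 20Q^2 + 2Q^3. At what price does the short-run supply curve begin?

$16 per unit

The firm shuts down when price falls below the minimum of average variable cost. AVC = VC/Q = 66 - 20Q + 2Q^2.
dAVC/dQ = -20 + 4Q = 0 gives Q = 5. min AVC = 66 - 20·5 + 2·5^2 = 16.
So the shutdown price is $16.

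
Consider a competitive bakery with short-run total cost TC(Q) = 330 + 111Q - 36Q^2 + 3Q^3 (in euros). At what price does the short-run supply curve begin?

The shutdown price is the minimum of AVC. VC = 111Q - 36Q^2 + 3Q^3, so AVC = 111 - 36Q + 3Q^2.
At the minimum of AVC, MC = AVC. MC = 111 - 72Q + 9Q^2; setting MC = AVC gives 6Q^2 - 36Q = 0, so Q = 6. min AVC = 3.
The firm shuts down for any P below €3.

€3 per unit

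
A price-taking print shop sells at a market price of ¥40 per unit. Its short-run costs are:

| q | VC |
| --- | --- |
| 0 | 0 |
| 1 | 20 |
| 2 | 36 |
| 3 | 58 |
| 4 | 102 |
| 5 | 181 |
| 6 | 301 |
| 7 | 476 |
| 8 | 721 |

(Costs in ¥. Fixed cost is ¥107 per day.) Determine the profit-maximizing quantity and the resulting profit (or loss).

Tabulate TR − TC: q=0: -107; q=1: -87; q=2: -63; q=3: -45; q=4: -49; q=5: -88; q=6: -168; q=7: -303; q=8: -508.
Profit is maximized at q = 3. AVC there is 58/3 = ¥19.33 ≤ P, so producing beats shutting down (which would give -¥107).

q = 3; profit = -¥45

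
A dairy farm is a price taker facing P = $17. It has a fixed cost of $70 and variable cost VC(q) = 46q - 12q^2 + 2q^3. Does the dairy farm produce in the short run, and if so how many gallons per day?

Shut down

Variable cost is VC = 46q - 12q^2 + 2q^3, so AVC = VC/q = 46 - 12q + 2q^2 and MC = dTC/dq = 46 - 24q + 6q^2.
AVC is minimized where dAVC/dq = -12 + 4q = 0, at q = 3; min AVC = 46 - 12·3 + 2·3^2 = $28.
With P < min AVC ($17 < $28), every unit sold adds to the loss.
Shutting down limits the loss to fixed cost, $70.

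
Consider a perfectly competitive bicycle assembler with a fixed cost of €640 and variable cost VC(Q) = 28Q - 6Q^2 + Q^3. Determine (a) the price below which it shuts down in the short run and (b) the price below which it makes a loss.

Shutdown price = €19; break-even price = €124

Shutdown price = min AVC. AVC = 28 - 6Q + Q^2, with vertex at Q = 3 and minimum €19.
ATC = 640/Q + 28 - 6Q + Q^2. Setting dATC/dQ = −640/Q^2 − 6 + 2Q = 0 gives Q = 8 (since 2·8^3 − 6·8^2 = 640).
min ATC = 640/8 + 28 − 6·8 + 8^2 = €124. That is the break-even price.
For €19 ≤ P < €124 the firm produces at a loss; below €19 it shuts down.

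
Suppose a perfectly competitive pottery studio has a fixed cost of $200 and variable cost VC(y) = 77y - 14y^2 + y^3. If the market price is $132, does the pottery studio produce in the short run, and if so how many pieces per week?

Strip out fixed cost: VC = 77y - 14y^2 + y^3. Then AVC = 77 - 14y + y^2 and MC = 77 - 28y + 3y^2.
The AVC parabola has its vertex at y = 14/2 = 7, where AVC = 77 - 14·7 + 7^2 = $28.
Since P = $132 ≥ min AVC = $28, price covers variable cost and the firm should produce.
P = MC gives -55 - 28y + 3y^2 = 0, with roots -5/3 and 11. Take the larger (rising MC): y* = 11.
Check: AVC at y = 11 is $44 ≤ P, so revenue covers variable cost.
Profit = P·y − TC = 132·11 − 684 = $768.

Produce at y = 11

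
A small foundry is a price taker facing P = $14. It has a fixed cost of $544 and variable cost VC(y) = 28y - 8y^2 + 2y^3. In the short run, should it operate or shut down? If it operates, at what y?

Shut down

Strip out fixed cost: VC = 28y - 8y^2 + 2y^3. Then AVC = 28 - 8y + 2y^2 and MC = 28 - 16y + 6y^2.
The AVC parabola has its vertex at y = 8/4 = 2, where AVC = 28 - 8·2 + 2·2^2 = $20.
With P < min AVC ($14 < $20), every unit sold adds to the loss.
Best response: produce nothing and absorb the $544 fixed cost.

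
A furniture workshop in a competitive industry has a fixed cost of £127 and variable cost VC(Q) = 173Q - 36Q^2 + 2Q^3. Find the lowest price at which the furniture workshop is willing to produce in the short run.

The firm shuts down when price falls below the minimum of average variable cost. AVC = VC/Q = 173 - 36Q + 2Q^2.
At the minimum of AVC, MC = AVC. MC = 173 - 72Q + 6Q^2; setting MC = AVC gives 4Q^2 - 36Q = 0, so Q = 9. min AVC = 11.
So the shutdown price is £11.

£11 per unit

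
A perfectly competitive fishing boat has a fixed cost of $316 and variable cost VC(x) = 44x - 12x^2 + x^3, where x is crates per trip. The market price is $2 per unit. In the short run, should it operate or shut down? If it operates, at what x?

Strip out fixed cost: VC = 44x - 12x^2 + x^3. Then AVC = 44 - 12x + x^2 and MC = 44 - 24x + 3x^2.
The AVC parabola has its vertex at x = 12/2 = 6, where AVC = 44 - 12·6 + 6^2 = $8.
P = $2 lies below min AVC = $8; no output level covers variable cost.
Shutting down limits the loss to fixed cost, $316.

Shut down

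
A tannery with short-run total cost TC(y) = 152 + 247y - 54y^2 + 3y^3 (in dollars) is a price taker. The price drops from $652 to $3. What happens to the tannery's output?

Output falls from 15 to 0 (the firm shuts down)

MC = 247 - 108y + 9y^2; the shutdown threshold is min AVC = $4 (at y = 9).
At P = $652 ≥ min AVC, set P = MC on the rising branch: y = 15.
At P = $3 < min AVC = $4, price no longer covers variable cost at any output, so the firm shuts down: y = 0.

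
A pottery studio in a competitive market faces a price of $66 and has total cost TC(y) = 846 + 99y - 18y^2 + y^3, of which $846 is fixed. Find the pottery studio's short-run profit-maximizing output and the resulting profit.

Profit = -$362 at y = 11

AVC = 99 - 18y + y^2; min AVC = $18 at y = 9. Since P = $66 ≥ min AVC, the firm produces.
With MC = 99 - 36y + 3y^2, P = MC on the upward-sloping part at y* = 11.
TR = 66·11 = 726. TC = 846 + 242 = 1088. Profit = 726 − 1088 = -$362.
Shutting down would mean losing the fixed cost of $846, so operating at a loss of $362 is better by $484.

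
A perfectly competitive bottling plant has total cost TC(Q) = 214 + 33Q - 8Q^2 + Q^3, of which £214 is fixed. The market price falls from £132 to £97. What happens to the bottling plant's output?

AVC = 33 - 8Q + Q^2, minimized at Q = 4 where min AVC = £17. MC = 33 - 16Q + 3Q^2.
With P = £132 above the shutdown price, P = MC gives Q = 9.
At P = £97 ≥ min AVC, set P = MC: Q = 8. The firm stays open but cuts output.

Output falls from 9 to 8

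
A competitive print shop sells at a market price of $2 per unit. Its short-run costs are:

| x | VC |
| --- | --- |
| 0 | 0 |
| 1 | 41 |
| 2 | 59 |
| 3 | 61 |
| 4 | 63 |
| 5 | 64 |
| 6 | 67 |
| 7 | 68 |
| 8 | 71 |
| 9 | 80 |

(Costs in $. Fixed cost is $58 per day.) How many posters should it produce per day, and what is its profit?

x = 0 (shut down); profit = -$58

Tabulate TR − TC: x=0: -58; x=1: -97; x=2: -113; x=3: -113; x=4: -113; x=5: -112; x=6: -113; x=7: -112; x=8: -113; x=9: -120.
Profit is highest at x = 0. Equivalently, the lowest AVC in the table is 71/8 ≈ $8.88 at x = 8, and P = $2 falls below it — price never covers variable cost, so the firm shuts down and loses only its fixed cost.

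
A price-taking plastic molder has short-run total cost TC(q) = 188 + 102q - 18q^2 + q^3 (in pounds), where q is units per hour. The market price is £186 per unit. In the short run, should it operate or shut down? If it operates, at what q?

Strip out fixed cost: VC = 102q - 18q^2 + q^3. Then AVC = 102 - 18q + q^2 and MC = 102 - 36q + 3q^2.
The AVC parabola has its vertex at q = 18/2 = 9, where AVC = 102 - 18·9 + 9^2 = £21.
Because £186 ≥ £21, revenue can cover variable cost; the firm operates.
Solving P = MC: -84 - 36q + 3q^2 = 0 ⇒ q = -2 or 14. On the upward-sloping branch, q* = 14.
Check: AVC at q = 14 is £46 ≤ P, so revenue covers variable cost.
Profit = P·q − TC = 186·14 − 832 = £1772.

Produce at q = 14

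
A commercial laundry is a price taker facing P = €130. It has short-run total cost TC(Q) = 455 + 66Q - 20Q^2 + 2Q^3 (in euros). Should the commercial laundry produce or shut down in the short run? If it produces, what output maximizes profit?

Produce at Q = 8

From TC, MC = TC'(Q) = 66 - 40Q + 6Q^2 and AVC = VC/Q = 66 - 20Q + 2Q^2.
The AVC parabola has its vertex at Q = 20/4 = 5, where AVC = 66 - 20·5 + 2·5^2 = €16.
Because €130 ≥ €16, revenue can cover variable cost; the firm operates.
Solving P = MC: -64 - 40Q + 6Q^2 = 0 ⇒ Q = -4/3 or 8. On the upward-sloping branch, Q* = 8.
Check: AVC at Q = 8 is €34 ≤ P, so revenue covers variable cost.
Profit = P·Q − TC = 130·8 − 727 = €313.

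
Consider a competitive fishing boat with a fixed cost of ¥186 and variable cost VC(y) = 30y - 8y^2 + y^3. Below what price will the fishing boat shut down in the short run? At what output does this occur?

¥14 per unit, at y = 4

The firm shuts down when price falls below the minimum of average variable cost. AVC = VC/y = 30 - 8y + y^2.
dAVC/dy = -8 + 2y = 0 gives y = 4. min AVC = 30 - 8·4 + 4^2 = 14.
The firm shuts down for any P below ¥14.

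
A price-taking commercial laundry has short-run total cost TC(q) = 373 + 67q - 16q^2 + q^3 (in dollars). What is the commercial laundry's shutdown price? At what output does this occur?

The firm shuts down when price falls below the minimum of average variable cost. AVC = VC/q = 67 - 16q + q^2.
dAVC/dq = -16 + 2q = 0 gives q = 8. min AVC = 67 - 16·8 + 8^2 = 3.
So the shutdown price is $3.

$3 per unit, at q = 8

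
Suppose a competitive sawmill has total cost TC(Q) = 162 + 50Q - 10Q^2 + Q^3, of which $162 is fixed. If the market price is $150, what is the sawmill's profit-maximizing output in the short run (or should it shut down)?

Produce at Q = 10

From TC, MC = TC'(Q) = 50 - 20Q + 3Q^2 and AVC = VC/Q = 50 - 10Q + Q^2.
AVC hits its minimum where MC = AVC, at Q = 5, giving min AVC = 50 - 10·5 + 5^2 = $25.
P = $150 exceeds min AVC = $25, so the firm stays open.
Set P = MC: 150 = 50 - 20Q + 3Q^2 → -100 - 20Q + 3Q^2 = 0. The roots are Q = -10/3 and Q = 10; the profit-maximizing output is on the rising part of MC, so Q* = 10.
Check: AVC at Q = 10 is $50 ≤ P, so revenue covers variable cost.
Profit = P·Q − TC = 150·10 − 662 = $838.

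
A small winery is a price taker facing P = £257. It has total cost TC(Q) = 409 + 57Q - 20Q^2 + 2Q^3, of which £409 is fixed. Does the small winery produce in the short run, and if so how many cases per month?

Strip out fixed cost: VC = 57Q - 20Q^2 + 2Q^3. Then AVC = 57 - 20Q + 2Q^2 and MC = 57 - 40Q + 6Q^2.
AVC hits its minimum where MC = AVC, at Q = 5, giving min AVC = 57 - 20·5 + 2·5^2 = £7.
Because £257 ≥ £7, revenue can cover variable cost; the firm operates.
Solving P = MC: -200 - 40Q + 6Q^2 = 0 ⇒ Q = -10/3 or 10. On the upward-sloping branch, Q* = 10.
Check: AVC at Q = 10 is £57 ≤ P, so revenue covers variable cost.
Profit = P·Q − TC = 257·10 − 979 = £1591.

Produce at Q = 10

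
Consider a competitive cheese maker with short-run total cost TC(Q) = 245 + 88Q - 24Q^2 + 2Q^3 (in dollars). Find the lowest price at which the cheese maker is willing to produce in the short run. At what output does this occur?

$16 per unit, at Q = 6

Short-run supply begins at min AVC. From VC = 88Q - 24Q^2 + 2Q^3, AVC = 88 - 24Q + 2Q^2.
At the minimum of AVC, MC = AVC. MC = 88 - 48Q + 6Q^2; setting MC = AVC gives 4Q^2 - 24Q = 0, so Q = 6. min AVC = 16.
For P < $16 the firm produces nothing.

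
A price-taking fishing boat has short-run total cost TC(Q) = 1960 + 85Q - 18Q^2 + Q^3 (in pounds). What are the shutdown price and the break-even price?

Shutdown price = £4; break-even price = £169

AVC = 85 - 18Q + Q^2; minimized at Q = 9, giving min AVC = £4. That is the shutdown price.
ATC = 1960/Q + 85 - 18Q + Q^2. Setting dATC/dQ = −1960/Q^2 − 18 + 2Q = 0 gives Q = 14 (since 2·14^3 − 18·14^2 = 1960).
min ATC = 1960/14 + 85 − 18·14 + 14^2 = £169. That is the break-even price.
For £4 ≤ P < £169 the firm produces at a loss; below £4 it shuts down.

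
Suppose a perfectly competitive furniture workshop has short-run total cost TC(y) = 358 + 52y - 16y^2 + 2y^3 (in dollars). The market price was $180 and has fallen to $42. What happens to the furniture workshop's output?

Output falls from 8 to 5

AVC = 52 - 16y + 2y^2, minimized at y = 4 where min AVC = $20. MC = 52 - 32y + 6y^2.
With P = $180 above the shutdown price, P = MC gives y = 8.
At P = $42 ≥ min AVC, set P = MC: y = 5. The firm stays open but cuts output.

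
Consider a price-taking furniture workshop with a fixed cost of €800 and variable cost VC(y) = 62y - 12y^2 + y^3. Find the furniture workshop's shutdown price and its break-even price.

Shutdown price = €26; break-even price = €122

AVC = 62 - 12y + y^2; minimized at y = 6, giving min AVC = €26. That is the shutdown price.
ATC = 800/y + 62 - 12y + y^2. Setting dATC/dy = −800/y^2 − 12 + 2y = 0 gives y = 10 (since 2·10^3 − 12·10^2 = 800).
min ATC = 800/10 + 62 − 12·10 + 10^2 = €122. That is the break-even price.
For €26 ≤ P < €122 the firm produces at a loss; below €26 it shuts down.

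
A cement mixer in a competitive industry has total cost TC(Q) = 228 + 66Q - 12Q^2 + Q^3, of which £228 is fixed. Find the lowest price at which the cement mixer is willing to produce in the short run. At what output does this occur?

The firm shuts down when price falls below the minimum of average variable cost. AVC = VC/Q = 66 - 12Q + Q^2.
At the minimum of AVC, MC = AVC. MC = 66 - 24Q + 3Q^2; setting MC = AVC gives 2Q^2 - 12Q = 0, so Q = 6. min AVC = 30.
For P < £30 the firm produces nothing.

£30 per unit, at Q = 6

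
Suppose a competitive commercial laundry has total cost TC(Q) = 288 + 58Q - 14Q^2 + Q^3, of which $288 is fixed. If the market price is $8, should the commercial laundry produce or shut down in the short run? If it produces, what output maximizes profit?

Shut down

From TC, MC = TC'(Q) = 58 - 28Q + 3Q^2 and AVC = VC/Q = 58 - 14Q + Q^2.
AVC is minimized where dAVC/dQ = -14 + 2Q = 0, at Q = 7; min AVC = 58 - 14·7 + 7^2 = $9.
Since P = $8 < min AVC = $9, price fails to cover variable cost at any output.
The firm minimizes its loss by shutting down and losing only its fixed cost of $288.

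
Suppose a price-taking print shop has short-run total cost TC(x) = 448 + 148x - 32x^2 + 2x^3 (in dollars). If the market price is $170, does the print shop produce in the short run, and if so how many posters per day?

Produce at x = 11

From TC, MC = TC'(x) = 148 - 64x + 6x^2 and AVC = VC/x = 148 - 32x + 2x^2.
The AVC parabola has its vertex at x = 32/4 = 8, where AVC = 148 - 32·8 + 2·8^2 = $20.
Since P = $170 ≥ min AVC = $20, price covers variable cost and the firm should produce.
Solving P = MC: -22 - 64x + 6x^2 = 0 ⇒ x = -1/3 or 11. On the upward-sloping branch, x* = 11.
Check: AVC at x = 11 is $38 ≤ P, so revenue covers variable cost.
Profit = P·x − TC = 170·11 − 866 = $1004.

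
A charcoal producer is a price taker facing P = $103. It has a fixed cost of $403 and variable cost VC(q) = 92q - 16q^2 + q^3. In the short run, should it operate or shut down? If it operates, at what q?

Strip out fixed cost: VC = 92q - 16q^2 + q^3. Then AVC = 92 - 16q + q^2 and MC = 92 - 32q + 3q^2.
The AVC parabola has its vertex at q = 16/2 = 8, where AVC = 92 - 16·8 + 8^2 = $28.
P = $103 exceeds min AVC = $28, so the firm stays open.
Solving P = MC: -11 - 32q + 3q^2 = 0 ⇒ q = -1/3 or 11. On the upward-sloping branch, q* = 11.
Check: AVC at q = 11 is $37 ≤ P, so revenue covers variable cost.
Profit = P·q − TC = 103·11 − 810 = $323.

Produce at q = 11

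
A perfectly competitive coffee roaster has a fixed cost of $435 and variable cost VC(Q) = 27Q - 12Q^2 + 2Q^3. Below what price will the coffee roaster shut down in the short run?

The firm shuts down when price falls below the minimum of average variable cost. AVC = VC/Q = 27 - 12Q + 2Q^2.
dAVC/dQ = -12 + 4Q = 0 gives Q = 3. min AVC = 27 - 12·3 + 2·3^2 = 9.
For P < $9 the firm produces nothing.

$9 per unit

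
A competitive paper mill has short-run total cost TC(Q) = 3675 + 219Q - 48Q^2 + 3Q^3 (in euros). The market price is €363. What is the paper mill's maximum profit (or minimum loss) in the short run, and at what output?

AVC = 219 - 48Q + 3Q^2 has its minimum €27 at Q = 8; price €363 clears that bar, so the firm operates.
MC = 219 - 96Q + 9Q^2. Setting P = MC and taking the root on the rising branch gives Q* = 12.
TR = 363·12 = 4356. TC = 3675 + 900 = 4575. Profit = 4356 − 4575 = -€219.
By producing, the firm covers all variable cost plus €3456 of fixed cost; shutting down would lose the full €3675.

Profit = -€219 at Q = 12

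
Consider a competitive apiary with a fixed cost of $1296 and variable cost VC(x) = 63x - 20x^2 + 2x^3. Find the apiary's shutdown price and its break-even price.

AVC = 63 - 20x + 2x^2; minimized at x = 5, giving min AVC = $13. That is the shutdown price.
ATC = 1296/x + 63 - 20x + 2x^2. Setting dATC/dx = −1296/x^2 − 20 + 4x = 0 gives x = 9 (since 4·9^3 − 20·9^2 = 1296).
min ATC = 1296/9 + 63 − 20·9 + 2·9^2 = $189. That is the break-even price.
Between these two prices the firm operates at a loss; above $189 it earns a profit.

Shutdown price = $13; break-even price = $189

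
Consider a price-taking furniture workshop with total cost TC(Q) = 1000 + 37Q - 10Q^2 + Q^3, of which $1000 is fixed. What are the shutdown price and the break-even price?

Shutdown price = min AVC. AVC = 37 - 10Q + Q^2, with vertex at Q = 5 and minimum $12.
ATC = 1000/Q + 37 - 10Q + Q^2. Setting dATC/dQ = −1000/Q^2 − 10 + 2Q = 0 gives Q = 10 (since 2·10^3 − 10·10^2 = 1000).
min ATC = 1000/10 + 37 − 10·10 + 10^2 = $137. That is the break-even price.
For $12 ≤ P < $137 the firm produces at a loss; below $12 it shuts down.

Shutdown price = $12; break-even price = $137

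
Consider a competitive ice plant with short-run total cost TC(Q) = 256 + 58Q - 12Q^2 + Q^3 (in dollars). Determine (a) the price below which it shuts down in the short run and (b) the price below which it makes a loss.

AVC = 58 - 12Q + Q^2; minimized at Q = 6, giving min AVC = $22. That is the shutdown price.
ATC = 256/Q + 58 - 12Q + Q^2. Setting dATC/dQ = −256/Q^2 − 12 + 2Q = 0 gives Q = 8 (since 2·8^3 − 12·8^2 = 256).
min ATC = 256/8 + 58 − 12·8 + 8^2 = $58. That is the break-even price.
Between these two prices the firm operates at a loss; above $58 it earns a profit.

Shutdown price = $22; break-even price = $58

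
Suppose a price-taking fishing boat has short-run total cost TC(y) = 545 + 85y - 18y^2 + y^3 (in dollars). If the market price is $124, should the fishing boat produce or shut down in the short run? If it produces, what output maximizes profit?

Produce at y = 13

Variable cost is VC = 85y - 18y^2 + y^3, so AVC = VC/y = 85 - 18y + y^2 and MC = dTC/dy = 85 - 36y + 3y^2.
AVC hits its minimum where MC = AVC, at y = 9, giving min AVC = 85 - 18·9 + 9^2 = $4.
P = $124 exceeds min AVC = $4, so the firm stays open.
P = MC gives -39 - 36y + 3y^2 = 0, with roots -1 and 13. Take the larger (rising MC): y* = 13.
Check: AVC at y = 13 is $20 ≤ P, so revenue covers variable cost.
Profit = P·y − TC = 124·13 − 805 = $807.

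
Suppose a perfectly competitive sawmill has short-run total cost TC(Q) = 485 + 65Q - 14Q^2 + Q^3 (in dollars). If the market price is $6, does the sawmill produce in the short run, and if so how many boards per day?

Shut down

Strip out fixed cost: VC = 65Q - 14Q^2 + Q^3. Then AVC = 65 - 14Q + Q^2 and MC = 65 - 28Q + 3Q^2.
AVC is minimized where dAVC/dQ = -14 + 2Q = 0, at Q = 7; min AVC = 65 - 14·7 + 7^2 = $16.
Since P = $6 < min AVC = $16, price fails to cover variable cost at any output.
The firm minimizes its loss by shutting down and losing only its fixed cost of $485.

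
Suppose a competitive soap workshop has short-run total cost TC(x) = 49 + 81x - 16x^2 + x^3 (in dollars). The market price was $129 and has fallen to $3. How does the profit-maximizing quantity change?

AVC = 81 - 16x + x^2, minimized at x = 8 where min AVC = $17. MC = 81 - 32x + 3x^2.
With P = $129 above the shutdown price, P = MC gives x = 12.
At P = $3 < min AVC = $17, price no longer covers variable cost at any output, so the firm shuts down: x = 0.

Output falls from 12 to 0 (the firm shuts down)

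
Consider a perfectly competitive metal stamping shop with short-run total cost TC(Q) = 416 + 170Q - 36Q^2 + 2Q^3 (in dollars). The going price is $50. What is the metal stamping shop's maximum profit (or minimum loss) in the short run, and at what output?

Profit = -$16 at Q = 10

AVC = 170 - 36Q + 2Q^2 has its minimum $8 at Q = 9; price $50 clears that bar, so the firm operates.
MC = 170 - 72Q + 6Q^2. Setting P = MC and taking the root on the rising branch gives Q* = 10.
TR = 50·10 = 500. TC = 416 + 100 = 516. Profit = 500 − 516 = -$16.
By producing, the firm covers all variable cost plus $400 of fixed cost; shutting down would lose the full $416.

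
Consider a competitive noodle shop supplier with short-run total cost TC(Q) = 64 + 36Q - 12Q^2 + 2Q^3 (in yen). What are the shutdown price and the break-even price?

Shutdown price = ¥18; break-even price = ¥36

AVC = 36 - 12Q + 2Q^2; minimized at Q = 3, giving min AVC = ¥18. That is the shutdown price.
ATC = 64/Q + 36 - 12Q + 2Q^2. Setting dATC/dQ = −64/Q^2 − 12 + 4Q = 0 gives Q = 4 (since 4·4^3 − 12·4^2 = 64).
min ATC = 64/4 + 36 − 12·4 + 2·4^2 = ¥36. That is the break-even price.
For ¥18 ≤ P < ¥36 the firm produces at a loss; below ¥18 it shuts down.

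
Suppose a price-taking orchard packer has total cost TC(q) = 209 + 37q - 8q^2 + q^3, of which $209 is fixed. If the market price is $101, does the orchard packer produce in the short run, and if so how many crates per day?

Produce at q = 8

Variable cost is VC = 37q - 8q^2 + q^3, so AVC = VC/q = 37 - 8q + q^2 and MC = dTC/dq = 37 - 16q + 3q^2.
AVC hits its minimum where MC = AVC, at q = 4, giving min AVC = 37 - 8·4 + 4^2 = $21.
Since P = $101 ≥ min AVC = $21, price covers variable cost and the firm should produce.
Solving P = MC: -64 - 16q + 3q^2 = 0 ⇒ q = -8/3 or 8. On the upward-sloping branch, q* = 8.
Check: AVC at q = 8 is $37 ≤ P, so revenue covers variable cost.
Profit = P·q − TC = 101·8 − 505 = $303.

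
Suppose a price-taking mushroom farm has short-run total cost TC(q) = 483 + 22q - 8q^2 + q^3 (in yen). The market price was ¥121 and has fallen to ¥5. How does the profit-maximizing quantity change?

Output falls from 9 to 0 (the firm shuts down)

AVC = 22 - 8q + q^2, minimized at q = 4 where min AVC = ¥6. MC = 22 - 16q + 3q^2.
With P = ¥121 above the shutdown price, P = MC gives q = 9.
At P = ¥5 < min AVC = ¥6, price no longer covers variable cost at any output, so the firm shuts down: q = 0.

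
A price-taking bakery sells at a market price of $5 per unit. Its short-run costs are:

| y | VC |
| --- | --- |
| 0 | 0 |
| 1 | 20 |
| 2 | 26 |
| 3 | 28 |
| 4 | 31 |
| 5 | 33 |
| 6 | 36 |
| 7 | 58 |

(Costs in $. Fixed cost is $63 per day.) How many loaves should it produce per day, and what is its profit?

Profit at each row (π = 5y − TC): y=0: -63; y=1: -78; y=2: -79; y=3: -76; y=4: -74; y=5: -71; y=6: -69; y=7: -86.
Profit is highest at y = 0. Equivalently, the lowest AVC in the table is 36/6 ≈ $6 at y = 6, and P = $5 falls below it — price never covers variable cost, so the firm shuts down and loses only its fixed cost.

y = 0 (shut down); profit = -$63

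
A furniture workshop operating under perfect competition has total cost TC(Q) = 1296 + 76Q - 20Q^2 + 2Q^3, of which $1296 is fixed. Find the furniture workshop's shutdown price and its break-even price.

Shutdown price = $26; break-even price = $202

AVC = 76 - 20Q + 2Q^2; minimized at Q = 5, giving min AVC = $26. That is the shutdown price.
ATC = 1296/Q + 76 - 20Q + 2Q^2. Setting dATC/dQ = −1296/Q^2 − 20 + 4Q = 0 gives Q = 9 (since 4·9^3 − 20·9^2 = 1296).
min ATC = 1296/9 + 76 − 20·9 + 2·9^2 = $202. That is the break-even price.
For $26 ≤ P < $202 the firm produces at a loss; below $26 it shuts down.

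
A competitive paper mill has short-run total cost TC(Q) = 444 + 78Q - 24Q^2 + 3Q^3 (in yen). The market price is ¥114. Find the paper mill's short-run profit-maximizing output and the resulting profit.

Profit = -¥12 at Q = 6

AVC = 78 - 24Q + 3Q^2 has its minimum ¥30 at Q = 4; price ¥114 clears that bar, so the firm operates.
With MC = 78 - 48Q + 9Q^2, P = MC on the upward-sloping part at Q* = 6.
TR = 114·6 = 684. TC = 444 + 252 = 696. Profit = 684 − 696 = -¥12.
By producing, the firm covers all variable cost plus ¥432 of fixed cost; shutting down would lose the full ¥444.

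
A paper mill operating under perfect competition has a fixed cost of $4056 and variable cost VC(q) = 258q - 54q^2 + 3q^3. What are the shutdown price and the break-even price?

Shutdown price = min AVC. AVC = 258 - 54q + 3q^2, with vertex at q = 9 and minimum $15.
ATC = 4056/q + 258 - 54q + 3q^2. Setting dATC/dq = −4056/q^2 − 54 + 6q = 0 gives q = 13 (since 6·13^3 − 54·13^2 = 4056).
min ATC = 4056/13 + 258 − 54·13 + 3·13^2 = $375. That is the break-even price.
Between these two prices the firm operates at a loss; above $375 it earns a profit.

Shutdown price = $15; break-even price = $375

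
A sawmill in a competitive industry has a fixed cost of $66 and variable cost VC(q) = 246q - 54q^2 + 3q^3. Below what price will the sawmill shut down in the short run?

$3 per unit

Short-run supply begins at min AVC. From VC = 246q - 54q^2 + 3q^3, AVC = 246 - 54q + 3q^2.
dAVC/dq = -54 + 6q = 0 gives q = 9. min AVC = 246 - 54·9 + 3·9^2 = 3.
So the shutdown price is $3.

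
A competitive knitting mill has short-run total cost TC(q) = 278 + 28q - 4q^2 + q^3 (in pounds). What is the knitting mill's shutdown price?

Short-run supply begins at min AVC. From VC = 28q - 4q^2 + q^3, AVC = 28 - 4q + q^2.
dAVC/dq = -4 + 2q = 0 gives q = 2. min AVC = 28 - 4·2 + 2^2 = 24.
The firm shuts down for any P below £24.

£24 per unit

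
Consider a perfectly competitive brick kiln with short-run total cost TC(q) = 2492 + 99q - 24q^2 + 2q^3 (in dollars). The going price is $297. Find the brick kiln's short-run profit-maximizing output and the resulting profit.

AVC = 99 - 24q + 2q^2; min AVC = $27 at q = 6. Since P = $297 ≥ min AVC, the firm produces.
With MC = 99 - 48q + 6q^2, P = MC on the upward-sloping part at q* = 11.
TR = 297·11 = 3267. TC = 2492 + 847 = 3339. Profit = 3267 − 3339 = -$72.
Shutting down would mean losing the fixed cost of $2492, so operating at a loss of $72 is better by $2420.

Profit = -$72 at q = 11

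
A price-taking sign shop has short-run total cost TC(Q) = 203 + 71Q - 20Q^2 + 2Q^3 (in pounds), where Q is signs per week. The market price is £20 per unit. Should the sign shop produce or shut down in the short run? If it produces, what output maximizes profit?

Shut down

From TC, MC = TC'(Q) = 71 - 40Q + 6Q^2 and AVC = VC/Q = 71 - 20Q + 2Q^2.
AVC is minimized where dAVC/dQ = -20 + 4Q = 0, at Q = 5; min AVC = 71 - 20·5 + 2·5^2 = £21.
Since P = £20 < min AVC = £21, price fails to cover variable cost at any output.
Best response: produce nothing and absorb the £203 fixed cost.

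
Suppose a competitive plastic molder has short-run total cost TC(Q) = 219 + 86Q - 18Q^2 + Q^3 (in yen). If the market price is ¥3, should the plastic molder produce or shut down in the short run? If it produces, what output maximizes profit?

From TC, MC = TC'(Q) = 86 - 36Q + 3Q^2 and AVC = VC/Q = 86 - 18Q + Q^2.
AVC hits its minimum where MC = AVC, at Q = 9, giving min AVC = 86 - 18·9 + 9^2 = ¥5.
With P < min AVC (¥3 < ¥5), every unit sold adds to the loss.
The firm minimizes its loss by shutting down and losing only its fixed cost of ¥219.

Shut down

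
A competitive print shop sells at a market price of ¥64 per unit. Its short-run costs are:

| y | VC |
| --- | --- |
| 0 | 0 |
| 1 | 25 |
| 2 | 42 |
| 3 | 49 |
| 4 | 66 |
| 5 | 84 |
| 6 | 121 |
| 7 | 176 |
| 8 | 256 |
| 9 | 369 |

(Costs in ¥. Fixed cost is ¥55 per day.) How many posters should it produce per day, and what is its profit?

Compute π = P·y − TC at each output: y=0: -55; y=1: -16; y=2: 31; y=3: 88; y=4: 135; y=5: 181; y=6: 208; y=7: 217; y=8: 201; y=9: 152.
Profit is maximized at y = 7. AVC there is 176/7 = ¥25.14 ≤ P, so producing beats shutting down (which would give -¥55).

y = 7; profit = ¥217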